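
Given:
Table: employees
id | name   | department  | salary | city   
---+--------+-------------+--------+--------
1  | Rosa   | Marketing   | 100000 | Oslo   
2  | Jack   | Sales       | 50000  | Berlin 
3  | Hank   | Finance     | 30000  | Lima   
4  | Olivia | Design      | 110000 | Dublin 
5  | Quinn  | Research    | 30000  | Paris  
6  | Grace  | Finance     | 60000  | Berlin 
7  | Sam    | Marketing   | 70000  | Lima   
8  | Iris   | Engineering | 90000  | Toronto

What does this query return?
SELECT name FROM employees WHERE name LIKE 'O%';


LIKE 'O%' matches names starting with 'O'
Matching: 1

1 rows:
Olivia


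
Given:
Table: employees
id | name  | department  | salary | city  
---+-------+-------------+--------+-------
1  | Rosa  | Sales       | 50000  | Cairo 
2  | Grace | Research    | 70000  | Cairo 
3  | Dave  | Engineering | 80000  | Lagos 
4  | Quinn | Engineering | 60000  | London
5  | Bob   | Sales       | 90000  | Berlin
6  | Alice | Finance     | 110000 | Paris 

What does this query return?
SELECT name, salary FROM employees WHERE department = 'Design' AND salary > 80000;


Filtering: department = 'Design' AND salary > 80000
Matching: 0 rows

Empty result set (0 rows)


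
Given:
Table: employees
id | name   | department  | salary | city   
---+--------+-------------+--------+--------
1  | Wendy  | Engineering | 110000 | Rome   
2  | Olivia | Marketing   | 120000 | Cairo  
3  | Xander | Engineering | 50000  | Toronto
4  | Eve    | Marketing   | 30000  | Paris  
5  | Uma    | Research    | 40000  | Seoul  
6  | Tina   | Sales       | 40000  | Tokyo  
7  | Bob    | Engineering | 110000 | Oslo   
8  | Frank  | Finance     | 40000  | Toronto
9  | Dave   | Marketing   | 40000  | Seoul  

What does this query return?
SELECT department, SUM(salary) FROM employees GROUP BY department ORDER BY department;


Summing salary within each department:
  Engineering: 110000 + 50000 + 110000 = 270000
  Finance: 40000 = 40000
  Marketing: 120000 + 30000 + 40000 = 190000
  Research: 40000 = 40000
  Sales: 40000 = 40000


5 groups:
Engineering, 270000
Finance, 40000
Marketing, 190000
Research, 40000
Sales, 40000


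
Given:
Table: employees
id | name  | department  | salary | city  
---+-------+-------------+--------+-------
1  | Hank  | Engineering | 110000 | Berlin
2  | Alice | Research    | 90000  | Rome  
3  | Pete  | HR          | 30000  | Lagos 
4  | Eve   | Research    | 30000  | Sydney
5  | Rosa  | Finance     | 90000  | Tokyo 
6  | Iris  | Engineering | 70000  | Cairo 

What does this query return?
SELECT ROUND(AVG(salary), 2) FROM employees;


SUM(salary) = 420000
COUNT = 6
ROUND(AVG, 2) = ROUND(420000 / 6, 2) = 70000.0

70000.0


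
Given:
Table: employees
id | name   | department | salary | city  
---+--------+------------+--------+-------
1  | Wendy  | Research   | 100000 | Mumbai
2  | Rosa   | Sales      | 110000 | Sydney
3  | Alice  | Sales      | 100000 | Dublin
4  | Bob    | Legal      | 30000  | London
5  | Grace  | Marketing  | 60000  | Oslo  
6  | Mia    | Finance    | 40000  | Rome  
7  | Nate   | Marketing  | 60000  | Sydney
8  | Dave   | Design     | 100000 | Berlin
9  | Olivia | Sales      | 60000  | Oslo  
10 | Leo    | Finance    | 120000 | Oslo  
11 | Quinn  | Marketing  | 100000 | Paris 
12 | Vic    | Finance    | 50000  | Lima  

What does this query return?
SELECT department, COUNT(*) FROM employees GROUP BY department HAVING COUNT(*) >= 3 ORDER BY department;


Groups with count >= 3:
  Finance: 3 -> PASS
  Marketing: 3 -> PASS
  Sales: 3 -> PASS
  Design: 1 -> filtered out
  Legal: 1 -> filtered out
  Research: 1 -> filtered out


3 groups:
Finance, 3
Marketing, 3
Sales, 3


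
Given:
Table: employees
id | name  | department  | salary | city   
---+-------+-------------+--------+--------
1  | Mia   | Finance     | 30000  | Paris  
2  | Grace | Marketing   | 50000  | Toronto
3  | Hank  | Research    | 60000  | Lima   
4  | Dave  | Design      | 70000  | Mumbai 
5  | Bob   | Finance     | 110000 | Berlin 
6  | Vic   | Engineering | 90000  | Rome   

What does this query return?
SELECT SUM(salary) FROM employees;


SUM(salary) = 30000 + 50000 + 60000 + 70000 + 110000 + 90000 = 410000

410000


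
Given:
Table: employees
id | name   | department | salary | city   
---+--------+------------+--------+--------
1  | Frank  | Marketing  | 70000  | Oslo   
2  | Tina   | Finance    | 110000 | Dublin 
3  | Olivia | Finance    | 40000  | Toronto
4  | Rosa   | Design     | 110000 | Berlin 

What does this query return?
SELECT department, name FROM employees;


Projecting columns: department, name

4 rows:
Marketing, Frank
Finance, Tina
Finance, Olivia
Design, Rosa


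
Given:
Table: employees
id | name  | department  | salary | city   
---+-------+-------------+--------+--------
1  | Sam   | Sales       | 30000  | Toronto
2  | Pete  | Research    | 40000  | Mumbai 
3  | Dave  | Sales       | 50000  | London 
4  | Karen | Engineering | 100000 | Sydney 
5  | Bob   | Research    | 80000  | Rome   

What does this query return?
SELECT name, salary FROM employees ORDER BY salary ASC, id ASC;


Sorting by salary ASC, then id ASC for ties

5 rows:
Sam, 30000
Pete, 40000
Dave, 50000
Bob, 80000
Karen, 100000


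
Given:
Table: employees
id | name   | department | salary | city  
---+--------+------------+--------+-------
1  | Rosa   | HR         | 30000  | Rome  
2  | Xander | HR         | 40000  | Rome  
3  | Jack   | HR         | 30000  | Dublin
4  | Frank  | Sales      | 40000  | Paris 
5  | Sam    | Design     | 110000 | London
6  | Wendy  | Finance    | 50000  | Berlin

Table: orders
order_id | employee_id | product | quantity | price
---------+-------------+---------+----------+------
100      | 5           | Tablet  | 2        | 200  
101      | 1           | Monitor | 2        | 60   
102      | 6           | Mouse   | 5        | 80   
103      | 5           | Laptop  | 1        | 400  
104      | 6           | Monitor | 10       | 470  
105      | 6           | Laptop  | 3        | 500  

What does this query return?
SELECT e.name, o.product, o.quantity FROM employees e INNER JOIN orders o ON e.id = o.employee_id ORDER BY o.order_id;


Joining employees.id = orders.employee_id:
  employee Sam (id=5) -> order Tablet
  employee Rosa (id=1) -> order Monitor
  employee Wendy (id=6) -> order Mouse
  employee Sam (id=5) -> order Laptop
  employee Wendy (id=6) -> order Monitor
  employee Wendy (id=6) -> order Laptop


6 rows:
Sam, Tablet, 2
Rosa, Monitor, 2
Wendy, Mouse, 5
Sam, Laptop, 1
Wendy, Monitor, 10
Wendy, Laptop, 3


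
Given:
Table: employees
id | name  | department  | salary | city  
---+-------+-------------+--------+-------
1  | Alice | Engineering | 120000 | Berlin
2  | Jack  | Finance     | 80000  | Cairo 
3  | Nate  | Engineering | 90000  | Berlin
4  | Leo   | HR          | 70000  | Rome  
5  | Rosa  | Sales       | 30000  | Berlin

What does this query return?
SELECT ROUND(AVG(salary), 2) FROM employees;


SUM(salary) = 390000
COUNT = 5
ROUND(AVG, 2) = ROUND(390000 / 5, 2) = 78000.0

78000.0


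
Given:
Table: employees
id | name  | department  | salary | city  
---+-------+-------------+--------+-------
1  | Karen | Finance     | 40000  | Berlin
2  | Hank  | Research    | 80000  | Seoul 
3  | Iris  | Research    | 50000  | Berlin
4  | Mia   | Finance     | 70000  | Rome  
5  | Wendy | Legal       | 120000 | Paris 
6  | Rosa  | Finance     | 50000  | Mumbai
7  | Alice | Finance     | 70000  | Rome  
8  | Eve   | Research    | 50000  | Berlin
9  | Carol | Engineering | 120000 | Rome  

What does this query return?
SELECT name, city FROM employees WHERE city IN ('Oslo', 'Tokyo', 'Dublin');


Filtering: city IN ('Oslo', 'Tokyo', 'Dublin')
Matching: 0 rows

Empty result set (0 rows)


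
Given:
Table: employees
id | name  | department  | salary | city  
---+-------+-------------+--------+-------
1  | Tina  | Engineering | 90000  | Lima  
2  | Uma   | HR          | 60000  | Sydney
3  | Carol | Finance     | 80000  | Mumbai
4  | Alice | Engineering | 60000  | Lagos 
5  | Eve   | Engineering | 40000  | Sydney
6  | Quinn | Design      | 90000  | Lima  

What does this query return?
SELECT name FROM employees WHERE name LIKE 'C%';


LIKE 'C%' matches names starting with 'C'
Matching: 1

1 rows:
Carol


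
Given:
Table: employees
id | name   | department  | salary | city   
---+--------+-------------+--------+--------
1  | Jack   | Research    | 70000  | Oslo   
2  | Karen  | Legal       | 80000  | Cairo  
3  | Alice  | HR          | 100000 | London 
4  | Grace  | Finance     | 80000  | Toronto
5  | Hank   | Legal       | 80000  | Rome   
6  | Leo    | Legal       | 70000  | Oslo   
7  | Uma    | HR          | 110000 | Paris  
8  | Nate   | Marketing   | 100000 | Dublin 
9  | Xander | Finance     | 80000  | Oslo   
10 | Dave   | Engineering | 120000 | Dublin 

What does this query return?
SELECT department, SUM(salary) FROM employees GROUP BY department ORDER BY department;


Summing salary within each department:
  Engineering: 120000 = 120000
  Finance: 80000 + 80000 = 160000
  HR: 100000 + 110000 = 210000
  Legal: 80000 + 80000 + 70000 = 230000
  Marketing: 100000 = 100000
  Research: 70000 = 70000


6 groups:
Engineering, 120000
Finance, 160000
HR, 210000
Legal, 230000
Marketing, 100000
Research, 70000


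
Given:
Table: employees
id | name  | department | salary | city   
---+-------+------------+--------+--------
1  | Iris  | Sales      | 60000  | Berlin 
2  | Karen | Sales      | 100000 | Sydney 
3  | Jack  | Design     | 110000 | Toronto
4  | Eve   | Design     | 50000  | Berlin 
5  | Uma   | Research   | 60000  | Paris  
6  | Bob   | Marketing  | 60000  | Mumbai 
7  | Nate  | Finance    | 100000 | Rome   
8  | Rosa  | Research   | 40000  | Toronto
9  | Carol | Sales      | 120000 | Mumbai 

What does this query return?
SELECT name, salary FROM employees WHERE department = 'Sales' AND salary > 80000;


Filtering: department = 'Sales' AND salary > 80000
Matching: 2 rows

2 rows:
Karen, 100000
Carol, 120000


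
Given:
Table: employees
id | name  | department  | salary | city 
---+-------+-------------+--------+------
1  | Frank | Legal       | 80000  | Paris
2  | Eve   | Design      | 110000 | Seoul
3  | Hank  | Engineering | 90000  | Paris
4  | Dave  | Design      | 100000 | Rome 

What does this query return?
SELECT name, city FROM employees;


Projecting columns: name, city

4 rows:
Frank, Paris
Eve, Seoul
Hank, Paris
Dave, Rome


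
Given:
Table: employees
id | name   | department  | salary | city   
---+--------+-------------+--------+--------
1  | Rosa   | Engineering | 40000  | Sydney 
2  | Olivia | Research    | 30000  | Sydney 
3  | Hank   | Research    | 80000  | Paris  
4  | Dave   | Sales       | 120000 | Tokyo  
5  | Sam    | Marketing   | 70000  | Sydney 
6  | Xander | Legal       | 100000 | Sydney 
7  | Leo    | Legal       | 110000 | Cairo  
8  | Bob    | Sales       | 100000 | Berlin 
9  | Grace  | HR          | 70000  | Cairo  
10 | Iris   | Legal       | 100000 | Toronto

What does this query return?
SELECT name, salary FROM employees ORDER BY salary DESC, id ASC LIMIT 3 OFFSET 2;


Sort by salary DESC (id ASC tiebreak), then skip 2 and take 3
Rows 3 through 5

3 rows:
Xander, 100000
Bob, 100000
Iris, 100000


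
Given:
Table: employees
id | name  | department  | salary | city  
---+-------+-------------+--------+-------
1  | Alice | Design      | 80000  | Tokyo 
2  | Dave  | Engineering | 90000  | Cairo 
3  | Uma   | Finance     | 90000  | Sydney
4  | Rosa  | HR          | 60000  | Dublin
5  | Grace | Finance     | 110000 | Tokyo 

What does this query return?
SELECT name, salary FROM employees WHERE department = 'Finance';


Filtering: department = 'Finance'
Matching rows: 2

2 rows:
Uma, 90000
Grace, 110000


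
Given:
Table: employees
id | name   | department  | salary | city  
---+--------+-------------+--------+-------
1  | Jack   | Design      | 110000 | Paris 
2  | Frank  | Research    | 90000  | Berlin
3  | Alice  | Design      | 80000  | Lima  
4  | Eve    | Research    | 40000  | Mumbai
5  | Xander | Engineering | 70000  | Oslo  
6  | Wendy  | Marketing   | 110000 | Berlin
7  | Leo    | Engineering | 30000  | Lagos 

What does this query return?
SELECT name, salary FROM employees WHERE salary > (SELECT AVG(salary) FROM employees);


Subquery: AVG(salary) = 75714.29
Filtering: salary > 75714.29
  Jack (110000) -> MATCH
  Frank (90000) -> MATCH
  Alice (80000) -> MATCH
  Wendy (110000) -> MATCH


4 rows:
Jack, 110000
Frank, 90000
Alice, 80000
Wendy, 110000


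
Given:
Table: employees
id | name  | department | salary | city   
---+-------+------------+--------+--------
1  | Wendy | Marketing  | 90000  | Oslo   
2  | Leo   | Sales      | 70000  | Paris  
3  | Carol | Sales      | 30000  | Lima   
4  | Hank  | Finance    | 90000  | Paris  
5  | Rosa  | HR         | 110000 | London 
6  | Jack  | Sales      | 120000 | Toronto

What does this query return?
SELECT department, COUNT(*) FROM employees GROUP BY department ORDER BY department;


Assigning each row to its department group:
  Wendy -> Marketing
  Leo -> Sales
  Carol -> Sales
  Hank -> Finance
  Rosa -> HR
  Jack -> Sales


4 groups:
Finance, 1
HR, 1
Marketing, 1
Sales, 3


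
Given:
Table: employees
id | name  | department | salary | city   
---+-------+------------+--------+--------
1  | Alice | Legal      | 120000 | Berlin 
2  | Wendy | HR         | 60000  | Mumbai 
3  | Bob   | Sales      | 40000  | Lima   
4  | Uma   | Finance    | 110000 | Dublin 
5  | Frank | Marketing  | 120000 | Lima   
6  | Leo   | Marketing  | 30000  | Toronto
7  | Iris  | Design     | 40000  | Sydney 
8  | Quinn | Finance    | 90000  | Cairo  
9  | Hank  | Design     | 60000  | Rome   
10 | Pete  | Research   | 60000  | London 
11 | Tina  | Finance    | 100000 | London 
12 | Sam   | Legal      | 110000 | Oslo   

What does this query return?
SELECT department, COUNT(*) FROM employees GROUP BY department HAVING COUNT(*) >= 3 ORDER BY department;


Groups with count >= 3:
  Finance: 3 -> PASS
  Design: 2 -> filtered out
  HR: 1 -> filtered out
  Legal: 2 -> filtered out
  Marketing: 2 -> filtered out
  Research: 1 -> filtered out
  Sales: 1 -> filtered out


1 groups:
Finance, 3


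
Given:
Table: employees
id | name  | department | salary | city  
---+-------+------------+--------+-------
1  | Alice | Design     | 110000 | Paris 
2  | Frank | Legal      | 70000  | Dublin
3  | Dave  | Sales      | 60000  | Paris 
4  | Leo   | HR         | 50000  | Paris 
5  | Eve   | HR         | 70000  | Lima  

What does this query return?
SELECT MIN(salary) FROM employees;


Salaries: 110000, 70000, 60000, 50000, 70000
MIN = 50000

50000


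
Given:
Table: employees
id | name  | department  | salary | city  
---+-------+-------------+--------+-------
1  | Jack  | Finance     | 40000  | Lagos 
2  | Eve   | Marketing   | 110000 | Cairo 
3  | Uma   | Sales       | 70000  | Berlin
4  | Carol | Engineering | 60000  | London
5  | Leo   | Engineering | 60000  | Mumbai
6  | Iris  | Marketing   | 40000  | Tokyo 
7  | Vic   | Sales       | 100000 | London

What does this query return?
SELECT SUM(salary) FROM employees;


SUM(salary) = 40000 + 110000 + 70000 + 60000 + 60000 + 40000 + 100000 = 480000

480000


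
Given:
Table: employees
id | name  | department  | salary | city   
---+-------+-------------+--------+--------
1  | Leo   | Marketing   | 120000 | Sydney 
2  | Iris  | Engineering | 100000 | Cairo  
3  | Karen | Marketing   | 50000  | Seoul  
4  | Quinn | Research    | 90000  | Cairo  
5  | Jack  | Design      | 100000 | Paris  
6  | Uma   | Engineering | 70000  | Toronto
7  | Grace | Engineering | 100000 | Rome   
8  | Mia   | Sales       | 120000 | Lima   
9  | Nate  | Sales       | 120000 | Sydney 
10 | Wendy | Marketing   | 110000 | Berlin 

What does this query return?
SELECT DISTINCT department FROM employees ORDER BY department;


All 'department' values (row order): Marketing, Engineering, Marketing, Research, Design, Engineering, Engineering, Sales, Sales, Marketing
Removing duplicates leaves 5 unique value(s).

5 values:
Design
Engineering
Marketing
Research
Sales


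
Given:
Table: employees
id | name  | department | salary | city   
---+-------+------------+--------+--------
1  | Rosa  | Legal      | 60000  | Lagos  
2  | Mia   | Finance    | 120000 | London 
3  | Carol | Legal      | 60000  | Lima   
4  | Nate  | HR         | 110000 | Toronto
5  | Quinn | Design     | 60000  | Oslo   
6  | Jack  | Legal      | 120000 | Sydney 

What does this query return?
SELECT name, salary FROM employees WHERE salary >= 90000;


Filtering: salary >= 90000
Matching: 3 rows

3 rows:
Mia, 120000
Nate, 110000
Jack, 120000


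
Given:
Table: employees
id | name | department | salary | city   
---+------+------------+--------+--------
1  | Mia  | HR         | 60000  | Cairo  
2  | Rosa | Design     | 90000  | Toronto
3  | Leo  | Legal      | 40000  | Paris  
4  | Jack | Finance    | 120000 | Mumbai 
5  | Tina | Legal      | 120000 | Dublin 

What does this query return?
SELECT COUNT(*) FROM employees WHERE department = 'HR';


Counting rows where department = 'HR'
  Mia -> MATCH


1


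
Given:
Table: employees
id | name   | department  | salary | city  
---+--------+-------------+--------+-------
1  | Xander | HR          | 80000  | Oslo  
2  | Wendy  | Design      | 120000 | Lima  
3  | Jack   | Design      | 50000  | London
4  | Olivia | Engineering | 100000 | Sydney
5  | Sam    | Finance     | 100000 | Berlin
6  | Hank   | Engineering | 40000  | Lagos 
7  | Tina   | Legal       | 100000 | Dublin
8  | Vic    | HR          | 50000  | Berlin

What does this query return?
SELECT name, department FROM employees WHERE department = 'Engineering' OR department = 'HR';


Filtering: department = 'Engineering' OR 'HR'
Matching: 4 rows

4 rows:
Xander, HR
Olivia, Engineering
Hank, Engineering
Vic, HR


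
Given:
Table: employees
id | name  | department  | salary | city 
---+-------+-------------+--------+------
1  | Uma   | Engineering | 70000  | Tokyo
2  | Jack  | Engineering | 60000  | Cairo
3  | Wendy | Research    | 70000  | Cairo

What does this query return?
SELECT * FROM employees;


SELECT * returns all 3 rows with all columns

3 rows:
1, Uma, Engineering, 70000, Tokyo
2, Jack, Engineering, 60000, Cairo
3, Wendy, Research, 70000, Cairo


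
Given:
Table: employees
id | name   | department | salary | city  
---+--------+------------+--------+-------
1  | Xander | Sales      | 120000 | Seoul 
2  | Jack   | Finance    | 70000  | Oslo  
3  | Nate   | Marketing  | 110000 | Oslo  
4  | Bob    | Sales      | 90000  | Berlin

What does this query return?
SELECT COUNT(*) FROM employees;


COUNT(*) counts all rows

4


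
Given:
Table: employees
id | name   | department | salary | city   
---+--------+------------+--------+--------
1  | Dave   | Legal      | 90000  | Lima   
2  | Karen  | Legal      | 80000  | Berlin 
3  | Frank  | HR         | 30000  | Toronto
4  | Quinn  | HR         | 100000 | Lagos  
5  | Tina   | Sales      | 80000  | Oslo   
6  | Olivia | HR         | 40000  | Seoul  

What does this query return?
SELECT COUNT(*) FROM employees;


COUNT(*) counts all rows

6


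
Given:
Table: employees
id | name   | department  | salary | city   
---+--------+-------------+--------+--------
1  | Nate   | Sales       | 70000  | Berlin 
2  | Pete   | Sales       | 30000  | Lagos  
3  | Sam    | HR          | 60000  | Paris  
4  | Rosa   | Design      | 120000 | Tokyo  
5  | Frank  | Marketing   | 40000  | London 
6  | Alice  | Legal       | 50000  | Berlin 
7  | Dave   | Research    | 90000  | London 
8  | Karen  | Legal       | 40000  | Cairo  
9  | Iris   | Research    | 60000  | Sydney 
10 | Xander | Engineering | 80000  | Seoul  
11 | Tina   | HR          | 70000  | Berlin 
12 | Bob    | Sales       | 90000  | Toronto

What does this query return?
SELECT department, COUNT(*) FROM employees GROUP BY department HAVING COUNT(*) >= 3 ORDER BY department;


Groups with count >= 3:
  Sales: 3 -> PASS
  Design: 1 -> filtered out
  Engineering: 1 -> filtered out
  HR: 2 -> filtered out
  Legal: 2 -> filtered out
  Marketing: 1 -> filtered out
  Research: 2 -> filtered out


1 groups:
Sales, 3


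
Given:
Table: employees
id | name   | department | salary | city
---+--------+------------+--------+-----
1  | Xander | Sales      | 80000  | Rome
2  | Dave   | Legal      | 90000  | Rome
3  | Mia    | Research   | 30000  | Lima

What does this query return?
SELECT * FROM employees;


SELECT * returns all 3 rows with all columns

3 rows:
1, Xander, Sales, 80000, Rome
2, Dave, Legal, 90000, Rome
3, Mia, Research, 30000, Lima


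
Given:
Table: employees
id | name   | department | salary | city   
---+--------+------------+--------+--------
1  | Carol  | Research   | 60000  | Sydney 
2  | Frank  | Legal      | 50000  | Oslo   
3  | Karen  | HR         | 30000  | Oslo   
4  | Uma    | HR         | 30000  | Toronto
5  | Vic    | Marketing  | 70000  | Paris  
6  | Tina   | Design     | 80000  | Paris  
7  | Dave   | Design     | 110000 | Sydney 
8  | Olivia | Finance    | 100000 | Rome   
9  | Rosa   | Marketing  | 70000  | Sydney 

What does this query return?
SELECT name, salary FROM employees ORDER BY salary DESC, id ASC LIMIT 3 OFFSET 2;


Sort by salary DESC (id ASC tiebreak), then skip 2 and take 3
Rows 3 through 5

3 rows:
Tina, 80000
Vic, 70000
Rosa, 70000


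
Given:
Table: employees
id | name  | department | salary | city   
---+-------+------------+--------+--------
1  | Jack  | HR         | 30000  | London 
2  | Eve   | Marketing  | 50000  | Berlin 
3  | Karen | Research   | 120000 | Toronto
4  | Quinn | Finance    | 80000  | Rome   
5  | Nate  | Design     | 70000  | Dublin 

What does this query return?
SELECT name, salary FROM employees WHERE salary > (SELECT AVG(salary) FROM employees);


Subquery: AVG(salary) = 70000.0
Filtering: salary > 70000.0
  Karen (120000) -> MATCH
  Quinn (80000) -> MATCH


2 rows:
Karen, 120000
Quinn, 80000


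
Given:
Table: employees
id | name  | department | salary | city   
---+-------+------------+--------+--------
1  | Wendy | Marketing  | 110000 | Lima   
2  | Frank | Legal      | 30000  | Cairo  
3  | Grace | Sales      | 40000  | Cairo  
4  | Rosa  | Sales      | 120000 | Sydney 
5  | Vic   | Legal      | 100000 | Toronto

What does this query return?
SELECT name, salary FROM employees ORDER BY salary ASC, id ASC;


Sorting by salary ASC, then id ASC for ties

5 rows:
Frank, 30000
Grace, 40000
Vic, 100000
Wendy, 110000
Rosa, 120000


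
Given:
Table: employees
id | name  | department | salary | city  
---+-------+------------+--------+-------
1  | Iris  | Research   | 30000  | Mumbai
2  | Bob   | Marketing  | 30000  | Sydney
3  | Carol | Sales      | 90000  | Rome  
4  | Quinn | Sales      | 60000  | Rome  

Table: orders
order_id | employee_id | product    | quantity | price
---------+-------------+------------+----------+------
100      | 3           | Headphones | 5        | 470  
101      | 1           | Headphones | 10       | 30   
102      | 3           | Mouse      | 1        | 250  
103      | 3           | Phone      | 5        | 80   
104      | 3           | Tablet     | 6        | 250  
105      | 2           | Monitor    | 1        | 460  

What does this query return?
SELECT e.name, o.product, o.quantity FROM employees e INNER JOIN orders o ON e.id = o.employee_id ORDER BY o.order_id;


Joining employees.id = orders.employee_id:
  employee Carol (id=3) -> order Headphones
  employee Iris (id=1) -> order Headphones
  employee Carol (id=3) -> order Mouse
  employee Carol (id=3) -> order Phone
  employee Carol (id=3) -> order Tablet
  employee Bob (id=2) -> order Monitor


6 rows:
Carol, Headphones, 5
Iris, Headphones, 10
Carol, Mouse, 1
Carol, Phone, 5
Carol, Tablet, 6
Bob, Monitor, 1


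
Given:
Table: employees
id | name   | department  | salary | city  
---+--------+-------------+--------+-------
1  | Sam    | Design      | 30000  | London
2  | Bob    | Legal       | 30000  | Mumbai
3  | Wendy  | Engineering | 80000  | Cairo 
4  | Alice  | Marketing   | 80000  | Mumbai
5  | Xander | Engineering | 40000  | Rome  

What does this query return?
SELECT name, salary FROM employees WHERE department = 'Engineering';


Filtering: department = 'Engineering'
Matching rows: 2

2 rows:
Wendy, 80000
Xander, 40000


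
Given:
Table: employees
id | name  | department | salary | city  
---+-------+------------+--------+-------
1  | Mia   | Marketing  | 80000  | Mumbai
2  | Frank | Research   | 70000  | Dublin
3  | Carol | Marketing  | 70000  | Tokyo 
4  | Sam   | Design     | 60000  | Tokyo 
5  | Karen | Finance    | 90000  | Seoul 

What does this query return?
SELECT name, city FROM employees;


Projecting columns: name, city

5 rows:
Mia, Mumbai
Frank, Dublin
Carol, Tokyo
Sam, Tokyo
Karen, Seoul


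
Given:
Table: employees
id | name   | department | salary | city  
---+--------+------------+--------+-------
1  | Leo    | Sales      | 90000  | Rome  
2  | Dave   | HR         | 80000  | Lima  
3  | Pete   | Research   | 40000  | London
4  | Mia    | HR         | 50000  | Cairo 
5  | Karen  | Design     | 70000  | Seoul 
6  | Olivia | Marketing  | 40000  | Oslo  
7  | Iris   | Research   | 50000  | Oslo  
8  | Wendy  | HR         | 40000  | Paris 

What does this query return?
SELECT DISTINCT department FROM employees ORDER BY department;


All 'department' values (row order): Sales, HR, Research, HR, Design, Marketing, Research, HR
Removing duplicates leaves 5 unique value(s).

5 values:
Design
HR
Marketing
Research
Sales


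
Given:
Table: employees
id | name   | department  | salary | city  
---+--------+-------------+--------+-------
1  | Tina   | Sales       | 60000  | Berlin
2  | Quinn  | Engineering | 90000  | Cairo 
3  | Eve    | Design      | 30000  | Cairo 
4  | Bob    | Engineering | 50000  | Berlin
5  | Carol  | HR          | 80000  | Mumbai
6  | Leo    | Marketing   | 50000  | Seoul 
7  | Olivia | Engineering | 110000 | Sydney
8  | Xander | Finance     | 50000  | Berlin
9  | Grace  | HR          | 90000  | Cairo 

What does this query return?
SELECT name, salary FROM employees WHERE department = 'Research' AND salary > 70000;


Filtering: department = 'Research' AND salary > 70000
Matching: 0 rows

Empty result set (0 rows)


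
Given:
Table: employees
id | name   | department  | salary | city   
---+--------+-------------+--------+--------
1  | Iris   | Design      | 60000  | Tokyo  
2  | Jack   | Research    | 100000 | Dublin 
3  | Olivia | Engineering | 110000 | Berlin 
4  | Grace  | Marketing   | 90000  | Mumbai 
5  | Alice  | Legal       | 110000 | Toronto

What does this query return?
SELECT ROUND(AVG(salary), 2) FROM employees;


SUM(salary) = 470000
COUNT = 5
ROUND(AVG, 2) = ROUND(470000 / 5, 2) = 94000.0

94000.0


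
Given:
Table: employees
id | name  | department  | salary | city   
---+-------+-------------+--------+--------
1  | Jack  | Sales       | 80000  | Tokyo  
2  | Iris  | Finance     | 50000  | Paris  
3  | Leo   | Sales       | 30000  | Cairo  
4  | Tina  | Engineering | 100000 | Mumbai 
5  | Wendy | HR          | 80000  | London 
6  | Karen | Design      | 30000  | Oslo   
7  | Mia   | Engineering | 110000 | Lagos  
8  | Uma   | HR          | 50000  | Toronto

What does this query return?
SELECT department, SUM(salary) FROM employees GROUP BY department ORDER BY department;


Summing salary within each department:
  Design: 30000 = 30000
  Engineering: 100000 + 110000 = 210000
  Finance: 50000 = 50000
  HR: 80000 + 50000 = 130000
  Sales: 80000 + 30000 = 110000


5 groups:
Design, 30000
Engineering, 210000
Finance, 50000
HR, 130000
Sales, 110000


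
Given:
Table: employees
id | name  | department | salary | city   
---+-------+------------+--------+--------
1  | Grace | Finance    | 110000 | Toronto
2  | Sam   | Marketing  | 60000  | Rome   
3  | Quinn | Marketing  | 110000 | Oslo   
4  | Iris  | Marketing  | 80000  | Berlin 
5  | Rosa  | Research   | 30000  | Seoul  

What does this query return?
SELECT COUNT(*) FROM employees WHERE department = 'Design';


Counting rows where department = 'Design'


0


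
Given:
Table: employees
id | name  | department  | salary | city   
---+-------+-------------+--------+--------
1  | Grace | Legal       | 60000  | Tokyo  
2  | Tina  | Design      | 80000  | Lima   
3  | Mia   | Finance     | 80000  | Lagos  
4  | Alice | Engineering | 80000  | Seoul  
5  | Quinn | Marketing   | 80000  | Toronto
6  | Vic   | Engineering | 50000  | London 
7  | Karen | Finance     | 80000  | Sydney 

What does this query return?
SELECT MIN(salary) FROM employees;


Salaries: 60000, 80000, 80000, 80000, 80000, 50000, 80000
MIN = 50000

50000


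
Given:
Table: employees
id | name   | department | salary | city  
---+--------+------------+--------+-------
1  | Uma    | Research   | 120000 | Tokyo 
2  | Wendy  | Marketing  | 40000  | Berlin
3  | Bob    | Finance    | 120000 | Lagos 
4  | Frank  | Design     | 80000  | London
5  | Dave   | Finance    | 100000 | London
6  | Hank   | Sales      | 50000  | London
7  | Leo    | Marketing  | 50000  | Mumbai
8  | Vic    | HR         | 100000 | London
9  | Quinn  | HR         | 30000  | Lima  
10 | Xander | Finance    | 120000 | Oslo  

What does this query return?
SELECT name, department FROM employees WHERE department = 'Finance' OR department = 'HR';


Filtering: department = 'Finance' OR 'HR'
Matching: 5 rows

5 rows:
Bob, Finance
Dave, Finance
Vic, HR
Quinn, HR
Xander, Finance


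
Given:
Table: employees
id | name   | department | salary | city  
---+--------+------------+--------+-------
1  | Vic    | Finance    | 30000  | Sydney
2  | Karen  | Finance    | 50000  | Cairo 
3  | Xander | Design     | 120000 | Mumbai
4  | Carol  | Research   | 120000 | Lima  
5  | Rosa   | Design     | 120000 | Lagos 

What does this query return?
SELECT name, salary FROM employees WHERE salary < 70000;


Filtering: salary < 70000
Matching: 2 rows

2 rows:
Vic, 30000
Karen, 50000


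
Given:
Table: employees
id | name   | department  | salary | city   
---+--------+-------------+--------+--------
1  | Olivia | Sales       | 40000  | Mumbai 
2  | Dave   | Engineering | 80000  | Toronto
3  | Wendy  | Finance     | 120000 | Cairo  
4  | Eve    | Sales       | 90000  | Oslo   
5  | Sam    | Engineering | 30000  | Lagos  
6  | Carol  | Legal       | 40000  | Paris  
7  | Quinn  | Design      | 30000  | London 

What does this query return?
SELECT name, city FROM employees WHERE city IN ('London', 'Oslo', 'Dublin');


Filtering: city IN ('London', 'Oslo', 'Dublin')
Matching: 2 rows

2 rows:
Eve, Oslo
Quinn, London


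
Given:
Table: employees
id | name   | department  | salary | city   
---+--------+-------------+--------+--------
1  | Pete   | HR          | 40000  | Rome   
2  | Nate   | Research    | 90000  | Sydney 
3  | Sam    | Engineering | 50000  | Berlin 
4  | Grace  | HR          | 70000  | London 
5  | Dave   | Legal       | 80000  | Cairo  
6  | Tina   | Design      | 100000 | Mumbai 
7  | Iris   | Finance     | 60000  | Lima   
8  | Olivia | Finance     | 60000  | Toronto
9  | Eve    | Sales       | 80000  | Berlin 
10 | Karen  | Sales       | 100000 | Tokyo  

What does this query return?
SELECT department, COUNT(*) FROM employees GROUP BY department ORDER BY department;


Assigning each row to its department group:
  Pete -> HR
  Nate -> Research
  Sam -> Engineering
  Grace -> HR
  Dave -> Legal
  Tina -> Design
  Iris -> Finance
  Olivia -> Finance
  Eve -> Sales
  Karen -> Sales


7 groups:
Design, 1
Engineering, 1
Finance, 2
HR, 2
Legal, 1
Research, 1
Sales, 2


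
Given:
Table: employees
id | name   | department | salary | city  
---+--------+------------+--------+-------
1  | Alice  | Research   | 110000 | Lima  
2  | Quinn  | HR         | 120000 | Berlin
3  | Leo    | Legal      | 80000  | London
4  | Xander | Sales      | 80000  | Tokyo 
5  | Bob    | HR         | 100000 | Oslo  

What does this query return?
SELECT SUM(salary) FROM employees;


SUM(salary) = 110000 + 120000 + 80000 + 80000 + 100000 = 490000

490000


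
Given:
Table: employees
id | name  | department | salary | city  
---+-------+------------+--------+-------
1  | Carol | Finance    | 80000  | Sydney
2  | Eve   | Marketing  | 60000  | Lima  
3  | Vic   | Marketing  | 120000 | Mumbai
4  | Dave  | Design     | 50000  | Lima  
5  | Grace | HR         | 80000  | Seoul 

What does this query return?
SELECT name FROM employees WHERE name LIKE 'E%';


LIKE 'E%' matches names starting with 'E'
Matching: 1

1 rows:
Eve


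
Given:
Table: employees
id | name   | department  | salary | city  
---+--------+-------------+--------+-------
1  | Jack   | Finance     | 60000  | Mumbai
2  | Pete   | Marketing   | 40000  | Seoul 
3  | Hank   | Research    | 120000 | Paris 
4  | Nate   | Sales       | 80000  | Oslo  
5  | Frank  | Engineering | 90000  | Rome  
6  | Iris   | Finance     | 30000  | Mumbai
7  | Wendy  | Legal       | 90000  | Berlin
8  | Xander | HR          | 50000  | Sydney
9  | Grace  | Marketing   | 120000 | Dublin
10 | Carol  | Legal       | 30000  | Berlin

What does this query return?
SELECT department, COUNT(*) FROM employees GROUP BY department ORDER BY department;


Assigning each row to its department group:
  Jack -> Finance
  Pete -> Marketing
  Hank -> Research
  Nate -> Sales
  Frank -> Engineering
  Iris -> Finance
  Wendy -> Legal
  Xander -> HR
  Grace -> Marketing
  Carol -> Legal


7 groups:
Engineering, 1
Finance, 2
HR, 1
Legal, 2
Marketing, 2
Research, 1
Sales, 1


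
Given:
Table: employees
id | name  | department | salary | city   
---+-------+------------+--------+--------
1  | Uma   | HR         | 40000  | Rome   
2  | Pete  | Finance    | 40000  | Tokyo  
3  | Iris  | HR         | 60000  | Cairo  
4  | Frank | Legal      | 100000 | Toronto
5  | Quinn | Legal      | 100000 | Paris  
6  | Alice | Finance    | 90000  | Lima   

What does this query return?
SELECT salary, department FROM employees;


Projecting columns: salary, department

6 rows:
40000, HR
40000, Finance
60000, HR
100000, Legal
100000, Legal
90000, Finance


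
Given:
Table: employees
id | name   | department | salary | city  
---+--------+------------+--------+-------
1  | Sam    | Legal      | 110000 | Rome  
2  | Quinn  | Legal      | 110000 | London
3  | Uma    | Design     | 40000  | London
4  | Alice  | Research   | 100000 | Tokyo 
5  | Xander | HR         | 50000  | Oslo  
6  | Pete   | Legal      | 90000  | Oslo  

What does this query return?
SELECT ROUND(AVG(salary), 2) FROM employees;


SUM(salary) = 500000
COUNT = 6
ROUND(AVG, 2) = ROUND(500000 / 6, 2) = 83333.33

83333.33


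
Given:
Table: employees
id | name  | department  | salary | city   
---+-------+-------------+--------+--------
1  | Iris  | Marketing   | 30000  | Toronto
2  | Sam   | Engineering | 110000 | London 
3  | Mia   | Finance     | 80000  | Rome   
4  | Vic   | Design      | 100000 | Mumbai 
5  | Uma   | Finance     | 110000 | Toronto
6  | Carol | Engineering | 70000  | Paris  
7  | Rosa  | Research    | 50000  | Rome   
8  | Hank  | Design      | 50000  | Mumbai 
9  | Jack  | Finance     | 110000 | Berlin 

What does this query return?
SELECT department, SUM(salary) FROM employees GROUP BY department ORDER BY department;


Summing salary within each department:
  Design: 100000 + 50000 = 150000
  Engineering: 110000 + 70000 = 180000
  Finance: 80000 + 110000 + 110000 = 300000
  Marketing: 30000 = 30000
  Research: 50000 = 50000


5 groups:
Design, 150000
Engineering, 180000
Finance, 300000
Marketing, 30000
Research, 50000


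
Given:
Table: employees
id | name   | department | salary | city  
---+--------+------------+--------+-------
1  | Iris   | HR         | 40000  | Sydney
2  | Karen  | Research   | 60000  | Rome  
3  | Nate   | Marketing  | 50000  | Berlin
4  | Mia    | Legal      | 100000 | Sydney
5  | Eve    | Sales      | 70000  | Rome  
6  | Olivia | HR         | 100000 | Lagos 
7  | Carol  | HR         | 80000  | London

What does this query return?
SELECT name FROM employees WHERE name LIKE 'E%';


LIKE 'E%' matches names starting with 'E'
Matching: 1

1 rows:
Eve


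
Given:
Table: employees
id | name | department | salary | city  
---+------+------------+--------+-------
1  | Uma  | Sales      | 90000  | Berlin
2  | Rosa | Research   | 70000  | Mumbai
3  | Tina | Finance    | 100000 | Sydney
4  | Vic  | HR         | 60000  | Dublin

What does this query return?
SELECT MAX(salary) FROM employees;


Salaries: 90000, 70000, 100000, 60000
MAX = 100000

100000


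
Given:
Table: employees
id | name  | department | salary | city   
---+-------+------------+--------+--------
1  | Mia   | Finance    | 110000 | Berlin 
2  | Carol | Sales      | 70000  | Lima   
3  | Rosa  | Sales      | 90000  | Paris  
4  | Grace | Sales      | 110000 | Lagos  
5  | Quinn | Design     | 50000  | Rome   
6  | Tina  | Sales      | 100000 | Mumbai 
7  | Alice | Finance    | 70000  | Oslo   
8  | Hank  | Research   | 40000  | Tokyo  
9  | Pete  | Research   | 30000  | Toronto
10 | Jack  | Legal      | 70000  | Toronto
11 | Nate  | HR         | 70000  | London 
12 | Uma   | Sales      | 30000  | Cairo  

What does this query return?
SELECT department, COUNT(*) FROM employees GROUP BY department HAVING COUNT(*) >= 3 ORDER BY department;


Groups with count >= 3:
  Sales: 5 -> PASS
  Design: 1 -> filtered out
  Finance: 2 -> filtered out
  HR: 1 -> filtered out
  Legal: 1 -> filtered out
  Research: 2 -> filtered out


1 groups:
Sales, 5


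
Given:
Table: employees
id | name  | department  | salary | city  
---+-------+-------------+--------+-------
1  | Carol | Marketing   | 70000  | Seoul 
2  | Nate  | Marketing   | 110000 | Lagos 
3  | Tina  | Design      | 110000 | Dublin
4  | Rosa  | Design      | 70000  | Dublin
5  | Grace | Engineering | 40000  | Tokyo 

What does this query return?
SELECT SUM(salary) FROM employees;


SUM(salary) = 70000 + 110000 + 110000 + 70000 + 40000 = 400000

400000


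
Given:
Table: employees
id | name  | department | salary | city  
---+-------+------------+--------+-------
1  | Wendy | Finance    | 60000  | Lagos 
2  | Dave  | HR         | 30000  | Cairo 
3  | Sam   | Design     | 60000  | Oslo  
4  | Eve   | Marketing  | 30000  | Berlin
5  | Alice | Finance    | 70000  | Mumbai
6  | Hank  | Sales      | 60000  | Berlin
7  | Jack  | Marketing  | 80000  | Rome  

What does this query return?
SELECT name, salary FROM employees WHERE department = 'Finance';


Filtering: department = 'Finance'
Matching rows: 2

2 rows:
Wendy, 60000
Alice, 70000


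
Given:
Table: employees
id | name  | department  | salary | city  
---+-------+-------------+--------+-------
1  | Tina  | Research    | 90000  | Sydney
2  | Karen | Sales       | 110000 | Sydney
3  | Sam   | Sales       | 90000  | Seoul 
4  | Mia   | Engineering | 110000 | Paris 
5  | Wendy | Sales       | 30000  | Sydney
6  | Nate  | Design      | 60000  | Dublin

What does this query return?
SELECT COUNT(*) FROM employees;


COUNT(*) counts all rows

6


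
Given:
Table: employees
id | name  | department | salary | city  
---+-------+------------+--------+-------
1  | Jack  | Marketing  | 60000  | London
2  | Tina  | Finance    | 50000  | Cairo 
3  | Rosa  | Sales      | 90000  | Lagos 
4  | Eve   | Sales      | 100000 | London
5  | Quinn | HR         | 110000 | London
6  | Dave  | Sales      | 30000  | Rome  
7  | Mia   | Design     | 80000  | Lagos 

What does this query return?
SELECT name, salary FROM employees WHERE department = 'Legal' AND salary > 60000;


Filtering: department = 'Legal' AND salary > 60000
Matching: 0 rows

Empty result set (0 rows)


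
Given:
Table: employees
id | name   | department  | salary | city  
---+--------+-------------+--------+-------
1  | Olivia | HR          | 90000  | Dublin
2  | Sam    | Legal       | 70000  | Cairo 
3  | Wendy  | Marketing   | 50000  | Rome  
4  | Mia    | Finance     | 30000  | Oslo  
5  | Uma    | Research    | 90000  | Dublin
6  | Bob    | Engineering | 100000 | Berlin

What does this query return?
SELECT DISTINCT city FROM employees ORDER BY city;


All 'city' values (row order): Dublin, Cairo, Rome, Oslo, Dublin, Berlin
Removing duplicates leaves 5 unique value(s).

5 values:
Berlin
Cairo
Dublin
Oslo
Rome
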